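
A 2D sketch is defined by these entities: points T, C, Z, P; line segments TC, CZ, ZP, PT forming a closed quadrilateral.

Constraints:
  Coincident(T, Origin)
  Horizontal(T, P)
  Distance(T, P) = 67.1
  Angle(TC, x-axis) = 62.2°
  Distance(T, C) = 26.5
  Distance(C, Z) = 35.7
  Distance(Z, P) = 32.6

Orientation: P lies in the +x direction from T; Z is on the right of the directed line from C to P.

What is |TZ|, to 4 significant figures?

35.06

Checks: |CZ| = 35.70 ✓; |ZP| = 32.60 ✓.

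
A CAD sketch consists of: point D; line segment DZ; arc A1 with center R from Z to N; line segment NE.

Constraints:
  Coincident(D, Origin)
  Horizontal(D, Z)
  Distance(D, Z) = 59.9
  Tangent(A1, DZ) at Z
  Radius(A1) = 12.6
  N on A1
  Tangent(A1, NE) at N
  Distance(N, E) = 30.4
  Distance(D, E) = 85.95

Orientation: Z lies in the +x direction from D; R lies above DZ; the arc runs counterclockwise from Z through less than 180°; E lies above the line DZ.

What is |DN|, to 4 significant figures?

73.36

D is at the origin; DZ is horizontal with |DZ| = 59.9 and Z on the +x side, so Z = (59.90, 0.000). Since A1 is tangent to DZ there, RZ ⟂ DZ, so R = Z + (0, 12.6) = (59.90, 12.60). Since RN ⟂ NE (tangency), |RE| = √(12.6² + 30.4²) = 32.91 regardless of where N sits on A1. So E lies on both circle(D, 85.95) and circle(R, 32.91); the above-DZ intersection is E = (75.11, 41.78). N is the foot of the tangent from E: N = (72.45, 11.50).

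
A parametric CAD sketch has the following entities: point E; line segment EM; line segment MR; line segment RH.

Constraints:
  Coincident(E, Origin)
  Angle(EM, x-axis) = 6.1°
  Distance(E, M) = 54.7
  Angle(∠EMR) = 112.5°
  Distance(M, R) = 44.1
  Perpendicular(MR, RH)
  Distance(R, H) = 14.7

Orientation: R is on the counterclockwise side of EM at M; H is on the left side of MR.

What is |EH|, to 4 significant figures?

74.25

∠EMR = 112.5°, so MR runs at 6.1° + (180° − 112.5°) = 73.60° from the x-axis; with |MR| = 44.1, R = M + 44.1·(cos 73.60°, sin 73.60°) = (66.84, 48.12). MR is perpendicular to RH; with |RH| = 14.7 on the left of MR, H = R + 14.7·(-0.9593, 0.2823) = (52.74, 52.27). Then |EH| = |H − E| = 74.25.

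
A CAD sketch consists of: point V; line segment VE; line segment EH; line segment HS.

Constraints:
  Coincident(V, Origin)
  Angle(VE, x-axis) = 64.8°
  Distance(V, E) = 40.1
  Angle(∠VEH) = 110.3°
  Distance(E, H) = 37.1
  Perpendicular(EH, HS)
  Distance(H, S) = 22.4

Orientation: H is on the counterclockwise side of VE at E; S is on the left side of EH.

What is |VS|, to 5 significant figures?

53.231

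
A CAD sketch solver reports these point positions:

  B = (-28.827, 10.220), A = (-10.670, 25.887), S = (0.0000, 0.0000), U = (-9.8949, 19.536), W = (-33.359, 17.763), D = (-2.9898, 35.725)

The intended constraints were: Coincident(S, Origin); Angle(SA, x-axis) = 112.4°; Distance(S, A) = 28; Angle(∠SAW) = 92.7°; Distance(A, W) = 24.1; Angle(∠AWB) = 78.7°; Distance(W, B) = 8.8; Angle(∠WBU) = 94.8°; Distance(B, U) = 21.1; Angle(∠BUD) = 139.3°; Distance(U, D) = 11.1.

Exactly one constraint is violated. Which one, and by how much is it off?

Distance(U, D) = 11.1 — off by 6.50.

S = (0.00, 0.00) ✓; SA at 112.4° ✓; |SA| = 28.00 ✓; ∠SAW = 92.70° ✓; |AW| = 24.10 ✓; ∠AWB = 78.70° ✓; |WB| = 8.800 ✓; ∠WBU = 94.80° ✓; |BU| = 21.10 ✓; ∠BUD = 139.3° ✓; |UD| = 17.60 ✗.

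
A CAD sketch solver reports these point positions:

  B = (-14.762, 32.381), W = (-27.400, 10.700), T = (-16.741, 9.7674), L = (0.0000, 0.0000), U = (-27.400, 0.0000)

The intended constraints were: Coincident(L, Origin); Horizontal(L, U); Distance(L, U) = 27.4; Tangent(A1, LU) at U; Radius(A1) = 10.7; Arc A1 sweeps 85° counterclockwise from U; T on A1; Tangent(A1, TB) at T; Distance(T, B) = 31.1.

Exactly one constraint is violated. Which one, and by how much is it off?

Distance(T, B) = 31.1 — off by 8.40.

L = (0.00, 0.00) ✓; L.y = 0.00, U.y = 0.00 ✓; |LU| = 27.40 ✓; ∠(WU, UL) = 90.00° ✓; |WU| = 10.70 ✓; bearing(W→T) − bearing(W→U) = 85.00° ✓; |WT| = 10.70 ✓; ∠(WT, TB) = 90.00° ✓; |TB| = 22.70 ✗.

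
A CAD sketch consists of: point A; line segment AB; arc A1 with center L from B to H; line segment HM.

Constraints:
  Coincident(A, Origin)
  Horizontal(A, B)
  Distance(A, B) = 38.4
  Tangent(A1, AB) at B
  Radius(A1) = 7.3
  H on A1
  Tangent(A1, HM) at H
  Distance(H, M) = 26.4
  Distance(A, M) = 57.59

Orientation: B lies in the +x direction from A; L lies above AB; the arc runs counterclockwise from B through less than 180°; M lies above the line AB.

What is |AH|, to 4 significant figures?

46.22

A is at the origin; AB is horizontal with |AB| = 38.4 and B on the +x side, so B = (38.40, 0.000). The tangent condition forces LB to be normal to AB, so L = B + (0, 7.3) = (38.40, 7.300). Since LH ⟂ HM (tangency), |LM| = √(7.3² + 26.4²) = 27.39 regardless of where H sits on A1. So M lies on both circle(A, 57.59) and circle(L, 27.39); the above-AB intersection is M = (46.98, 33.31). H is the foot of the tangent from M: H = (45.69, 6.944).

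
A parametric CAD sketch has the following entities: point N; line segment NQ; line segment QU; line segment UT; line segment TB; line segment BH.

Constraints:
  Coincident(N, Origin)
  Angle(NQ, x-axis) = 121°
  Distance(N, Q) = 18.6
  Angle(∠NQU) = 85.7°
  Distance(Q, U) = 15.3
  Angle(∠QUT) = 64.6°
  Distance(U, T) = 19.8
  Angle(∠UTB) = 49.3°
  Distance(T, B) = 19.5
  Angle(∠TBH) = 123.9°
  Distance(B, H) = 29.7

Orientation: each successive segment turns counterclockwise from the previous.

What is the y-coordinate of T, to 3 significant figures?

-2.59

∠NQU = 85.7° gives QU at -145° from the x-axis; with |QU| = 15.3, U = (-22.1, 7.10). ∠QUT = 64.6° gives UT at -29.3° from the x-axis; with |UT| = 19.8, T = (-4.80, -2.59). So T.y = -2.59.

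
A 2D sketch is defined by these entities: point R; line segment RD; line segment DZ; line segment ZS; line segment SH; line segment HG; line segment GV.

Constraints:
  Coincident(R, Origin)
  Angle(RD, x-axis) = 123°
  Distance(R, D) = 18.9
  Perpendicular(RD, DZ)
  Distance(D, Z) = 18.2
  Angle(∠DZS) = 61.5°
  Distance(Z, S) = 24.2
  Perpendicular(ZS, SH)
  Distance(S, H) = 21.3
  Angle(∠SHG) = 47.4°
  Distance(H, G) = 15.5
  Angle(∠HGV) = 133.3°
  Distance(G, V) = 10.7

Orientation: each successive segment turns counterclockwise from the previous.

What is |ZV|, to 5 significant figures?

12.660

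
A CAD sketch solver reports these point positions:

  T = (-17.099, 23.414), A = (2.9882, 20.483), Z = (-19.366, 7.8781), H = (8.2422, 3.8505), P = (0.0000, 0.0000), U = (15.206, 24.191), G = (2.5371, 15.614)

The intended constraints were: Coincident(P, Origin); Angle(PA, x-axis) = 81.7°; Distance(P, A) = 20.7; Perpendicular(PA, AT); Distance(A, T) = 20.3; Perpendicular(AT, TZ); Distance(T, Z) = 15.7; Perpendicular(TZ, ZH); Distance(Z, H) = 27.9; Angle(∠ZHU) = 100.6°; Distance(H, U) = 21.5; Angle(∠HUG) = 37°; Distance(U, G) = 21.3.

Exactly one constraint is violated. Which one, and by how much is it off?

Distance(U, G) = 21.3 — off by 6.00.

P = (0.00, 0.00) ✓; PA at 81.70° ✓; |PA| = 20.70 ✓; ∠(PA, AT) = 90.00° ✓; |AT| = 20.30 ✓; ∠(AT, TZ) = 90.00° ✓; |TZ| = 15.70 ✓; ∠(TZ, ZH) = 90.00° ✓; |ZH| = 27.90 ✓; ∠ZHU = 100.6° ✓; |HU| = 21.50 ✓; ∠HUG = 37.00° ✓; |UG| = 15.30 ✗.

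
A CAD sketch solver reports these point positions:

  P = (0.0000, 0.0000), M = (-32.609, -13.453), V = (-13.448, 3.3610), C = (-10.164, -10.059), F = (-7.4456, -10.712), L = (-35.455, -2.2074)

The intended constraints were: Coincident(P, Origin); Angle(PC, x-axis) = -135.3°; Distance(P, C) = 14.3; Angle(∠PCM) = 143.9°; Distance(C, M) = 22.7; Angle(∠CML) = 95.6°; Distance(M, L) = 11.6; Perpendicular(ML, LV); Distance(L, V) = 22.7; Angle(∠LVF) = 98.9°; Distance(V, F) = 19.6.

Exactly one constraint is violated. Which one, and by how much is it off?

Distance(V, F) = 19.6 — off by 4.30.

P = (0.00, 0.00) ✓; PC at -135.3° ✓; |PC| = 14.30 ✓; ∠PCM = 143.9° ✓; |CM| = 22.70 ✓; ∠CML = 95.60° ✓; |ML| = 11.60 ✓; ∠(ML, LV) = 90.00° ✓; |LV| = 22.70 ✓; ∠LVF = 98.90° ✓; |VF| = 15.30 ✗.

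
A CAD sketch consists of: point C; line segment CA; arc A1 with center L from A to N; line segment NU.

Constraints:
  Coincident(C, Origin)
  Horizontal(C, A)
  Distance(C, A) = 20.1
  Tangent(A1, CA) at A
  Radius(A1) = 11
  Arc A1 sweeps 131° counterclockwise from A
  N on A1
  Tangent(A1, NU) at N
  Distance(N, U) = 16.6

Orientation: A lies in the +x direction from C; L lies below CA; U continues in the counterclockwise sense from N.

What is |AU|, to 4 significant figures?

30.85

On A1, A sits at bearing 90° from L; a 131° counterclockwise sweep puts N at bearing 221°, so N = L + 11.0·(cos 221°, sin 221°) = (11.80, -18.22). Tangency of A1 to NU means the radius LN is perpendicular to NU, so NU runs along (−sin 221°, cos 221°); with |NU| = 16.6, U = (22.69, -30.74). Then |AU| = |U − A| = 30.85.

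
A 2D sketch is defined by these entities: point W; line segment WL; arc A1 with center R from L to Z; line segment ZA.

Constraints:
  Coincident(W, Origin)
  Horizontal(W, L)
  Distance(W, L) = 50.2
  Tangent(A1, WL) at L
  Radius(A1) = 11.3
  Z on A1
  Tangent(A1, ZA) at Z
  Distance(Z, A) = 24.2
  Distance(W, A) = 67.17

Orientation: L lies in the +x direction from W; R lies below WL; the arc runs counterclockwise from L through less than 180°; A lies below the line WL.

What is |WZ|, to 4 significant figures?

44.99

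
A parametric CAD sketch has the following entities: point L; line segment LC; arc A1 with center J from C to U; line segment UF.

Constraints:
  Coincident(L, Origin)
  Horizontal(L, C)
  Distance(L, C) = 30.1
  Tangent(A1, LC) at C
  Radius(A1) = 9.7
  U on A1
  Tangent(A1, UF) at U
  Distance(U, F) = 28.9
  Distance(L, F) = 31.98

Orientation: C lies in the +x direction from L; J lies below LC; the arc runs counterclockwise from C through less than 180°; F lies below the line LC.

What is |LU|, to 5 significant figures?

22.115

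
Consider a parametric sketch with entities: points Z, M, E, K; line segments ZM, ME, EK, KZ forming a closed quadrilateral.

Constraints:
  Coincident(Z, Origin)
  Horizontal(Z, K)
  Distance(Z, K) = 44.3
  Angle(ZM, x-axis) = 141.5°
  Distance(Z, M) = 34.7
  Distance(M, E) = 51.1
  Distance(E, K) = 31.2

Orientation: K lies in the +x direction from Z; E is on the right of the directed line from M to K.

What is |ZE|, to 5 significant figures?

16.512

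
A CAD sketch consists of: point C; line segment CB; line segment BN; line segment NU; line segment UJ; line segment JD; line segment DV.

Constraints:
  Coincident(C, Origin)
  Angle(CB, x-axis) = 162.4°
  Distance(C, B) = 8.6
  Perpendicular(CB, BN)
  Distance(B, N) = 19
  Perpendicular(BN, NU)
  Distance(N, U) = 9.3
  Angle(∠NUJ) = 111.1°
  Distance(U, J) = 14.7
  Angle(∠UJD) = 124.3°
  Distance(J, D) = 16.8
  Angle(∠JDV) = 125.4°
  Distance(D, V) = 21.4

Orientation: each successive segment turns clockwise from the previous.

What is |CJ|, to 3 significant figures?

7.99

C is at the origin; CB runs at 162.4° with length 8.6, so B = (-8.20, 2.60). CB is perpendicular to BN, so BN runs at 72.4°; with |BN| = 19.0, N = (-2.45, 20.7). The perpendicularity gives NU at right angles to BN, so NU runs at -17.6°; with |NU| = 9.3, U = (6.41, 17.9). ∠NUJ = 111.1° gives UJ at -86.5° from the x-axis; with |UJ| = 14.7, J = (7.31, 3.23). Then |CJ| = |J − C| = 7.99.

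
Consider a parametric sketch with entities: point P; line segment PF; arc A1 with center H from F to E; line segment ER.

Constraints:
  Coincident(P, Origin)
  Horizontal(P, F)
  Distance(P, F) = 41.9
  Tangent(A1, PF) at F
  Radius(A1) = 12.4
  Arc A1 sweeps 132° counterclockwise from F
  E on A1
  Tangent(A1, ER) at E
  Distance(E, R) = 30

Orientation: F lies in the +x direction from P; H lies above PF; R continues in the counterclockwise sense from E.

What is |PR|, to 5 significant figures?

53.027

P is at the origin; PF is horizontal with |PF| = 41.9 and F on the +x side, so F = (41.900, 0.0000). A1 meets PF tangentially, so HF is at right angles to PF, so H = F + (0, 12.4) = (41.900, 12.400). On A1, F sits at bearing -90° from H; a 132° counterclockwise sweep puts E at bearing 42°, so E = H + 12.4·(cos 42°, sin 42°) = (51.115, 20.697). A1 meets ER tangentially, so HE is at right angles to ER, so ER runs along (−sin 42°, cos 42°); with |ER| = 30.0, R = (31.041, 42.992). Then |PR| = |R − P| = 53.027.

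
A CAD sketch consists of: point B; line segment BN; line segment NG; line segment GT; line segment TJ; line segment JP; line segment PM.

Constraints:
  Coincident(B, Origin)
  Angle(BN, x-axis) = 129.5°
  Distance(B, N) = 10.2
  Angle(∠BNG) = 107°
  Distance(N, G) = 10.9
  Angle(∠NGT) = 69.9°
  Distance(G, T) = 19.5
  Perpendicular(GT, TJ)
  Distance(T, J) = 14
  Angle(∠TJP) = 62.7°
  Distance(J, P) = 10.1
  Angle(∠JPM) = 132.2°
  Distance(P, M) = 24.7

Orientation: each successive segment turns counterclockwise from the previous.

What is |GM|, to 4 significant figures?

15.09

∠TJP = 62.7° gives JP at 159.9° from the x-axis; with |JP| = 10.1, P = (-2.539, 2.293). ∠JPM = 132.2° gives PM at -152.3° from the x-axis; with |PM| = 24.7, M = (-24.41, -9.189). Then |GM| = |M − G| = 15.09.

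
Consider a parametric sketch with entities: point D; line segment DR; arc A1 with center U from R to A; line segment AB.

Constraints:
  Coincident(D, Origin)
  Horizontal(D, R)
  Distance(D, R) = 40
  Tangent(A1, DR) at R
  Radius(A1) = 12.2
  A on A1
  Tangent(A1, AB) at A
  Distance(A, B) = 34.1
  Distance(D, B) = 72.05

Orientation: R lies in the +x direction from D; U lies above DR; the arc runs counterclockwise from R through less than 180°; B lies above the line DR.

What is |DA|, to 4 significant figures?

53.13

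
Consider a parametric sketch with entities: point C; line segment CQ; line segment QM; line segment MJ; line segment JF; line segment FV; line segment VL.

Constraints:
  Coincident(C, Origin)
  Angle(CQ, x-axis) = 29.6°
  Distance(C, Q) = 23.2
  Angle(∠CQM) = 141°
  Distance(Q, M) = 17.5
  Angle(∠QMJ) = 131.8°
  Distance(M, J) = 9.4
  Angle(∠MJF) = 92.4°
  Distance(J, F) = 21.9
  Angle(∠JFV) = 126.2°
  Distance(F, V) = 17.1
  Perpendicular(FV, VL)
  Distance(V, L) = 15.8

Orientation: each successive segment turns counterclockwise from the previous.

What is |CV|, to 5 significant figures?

10.418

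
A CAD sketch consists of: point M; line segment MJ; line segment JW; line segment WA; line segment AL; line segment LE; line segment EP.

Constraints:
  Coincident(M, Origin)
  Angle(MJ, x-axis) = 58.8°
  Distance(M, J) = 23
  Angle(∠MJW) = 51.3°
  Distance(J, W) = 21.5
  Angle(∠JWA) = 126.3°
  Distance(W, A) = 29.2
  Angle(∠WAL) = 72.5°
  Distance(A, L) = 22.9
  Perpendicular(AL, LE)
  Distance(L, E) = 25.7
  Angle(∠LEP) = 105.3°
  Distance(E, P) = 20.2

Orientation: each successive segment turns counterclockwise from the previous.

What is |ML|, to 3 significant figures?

13.2

M is at the origin; MJ runs at 58.8° with length 23.0, so J = (11.9, 19.7). ∠MJW = 51.3° gives JW at -172° from the x-axis; with |JW| = 21.5, W = (-9.40, 16.9). ∠JWA = 126.3° gives WA at -119° from the x-axis; with |WA| = 29.2, A = (-23.5, -8.72). ∠WAL = 72.5° gives AL at -11.3° from the x-axis; with |AL| = 22.9, L = (-1.01, -13.2). Then |ML| = |L − M| = 13.2.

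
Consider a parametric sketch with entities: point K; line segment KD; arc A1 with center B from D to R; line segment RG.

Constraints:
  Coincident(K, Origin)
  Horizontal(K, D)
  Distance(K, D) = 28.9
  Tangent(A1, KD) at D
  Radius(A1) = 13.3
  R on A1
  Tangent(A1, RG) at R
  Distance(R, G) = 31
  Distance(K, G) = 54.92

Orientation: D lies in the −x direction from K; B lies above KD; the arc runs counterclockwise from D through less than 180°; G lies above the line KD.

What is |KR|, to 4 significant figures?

24.74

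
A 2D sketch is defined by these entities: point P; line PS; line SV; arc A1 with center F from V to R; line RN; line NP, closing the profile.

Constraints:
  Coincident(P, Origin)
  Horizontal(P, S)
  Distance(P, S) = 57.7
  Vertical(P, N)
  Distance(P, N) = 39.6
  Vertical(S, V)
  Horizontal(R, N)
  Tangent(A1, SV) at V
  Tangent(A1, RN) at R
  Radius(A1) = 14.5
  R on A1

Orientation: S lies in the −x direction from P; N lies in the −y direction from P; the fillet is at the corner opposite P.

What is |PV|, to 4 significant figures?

62.92

The virtual corner opposite P is at (-57.70, -39.60). The tangent condition forces FV to be normal to SV and tangency of A1 to RN means the radius FR is perpendicular to RN, with radius 14.5, so the center F sits 14.5 in from both sides at F = (-43.20, -25.10). That places the tangent points at V = (-57.70, -25.10) on SV and R = (-43.20, -39.60) on RN. Then |PV| = |V − P| = 62.92.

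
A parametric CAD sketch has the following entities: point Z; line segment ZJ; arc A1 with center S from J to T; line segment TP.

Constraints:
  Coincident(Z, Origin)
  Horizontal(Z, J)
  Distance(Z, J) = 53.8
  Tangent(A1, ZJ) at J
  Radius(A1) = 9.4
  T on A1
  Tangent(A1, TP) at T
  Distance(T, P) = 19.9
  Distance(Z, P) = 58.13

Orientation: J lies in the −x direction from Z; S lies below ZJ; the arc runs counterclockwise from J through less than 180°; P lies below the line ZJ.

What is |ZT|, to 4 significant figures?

63.11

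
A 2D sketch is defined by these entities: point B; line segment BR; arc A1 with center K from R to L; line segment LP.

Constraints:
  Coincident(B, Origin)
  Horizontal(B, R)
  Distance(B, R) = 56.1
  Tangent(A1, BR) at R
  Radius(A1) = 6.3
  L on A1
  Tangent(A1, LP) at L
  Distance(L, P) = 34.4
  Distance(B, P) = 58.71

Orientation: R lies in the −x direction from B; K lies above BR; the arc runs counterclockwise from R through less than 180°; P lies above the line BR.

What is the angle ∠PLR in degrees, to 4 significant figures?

140.1°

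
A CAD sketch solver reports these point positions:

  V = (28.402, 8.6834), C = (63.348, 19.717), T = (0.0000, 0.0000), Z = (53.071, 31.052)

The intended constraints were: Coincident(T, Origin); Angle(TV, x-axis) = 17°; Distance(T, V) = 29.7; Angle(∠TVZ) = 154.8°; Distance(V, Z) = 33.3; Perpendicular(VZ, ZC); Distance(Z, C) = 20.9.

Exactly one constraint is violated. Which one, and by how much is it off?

Distance(Z, C) = 20.9 — off by 5.60.

T = (0.00, 0.00) ✓; TV at 17.00° ✓; |TV| = 29.70 ✓; ∠TVZ = 154.8° ✓; |VZ| = 33.30 ✓; ∠(VZ, ZC) = 90.00° ✓; |ZC| = 15.30 ✗.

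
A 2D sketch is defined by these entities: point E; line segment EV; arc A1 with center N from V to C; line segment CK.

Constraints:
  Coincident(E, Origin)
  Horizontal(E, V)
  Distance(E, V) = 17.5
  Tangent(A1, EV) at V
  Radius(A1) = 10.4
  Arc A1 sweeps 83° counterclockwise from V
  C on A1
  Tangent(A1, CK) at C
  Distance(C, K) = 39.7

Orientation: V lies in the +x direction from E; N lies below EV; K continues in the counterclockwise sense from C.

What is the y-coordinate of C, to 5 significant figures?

-9.1326

E is at the origin; EV is horizontal with |EV| = 17.5 and V on the +x side, so V = (17.500, 0.0000). A1 meets EV tangentially, so NV is at right angles to EV, so N = V + (0, -10.4) = (17.500, -10.400). On A1, V sits at bearing 90° from N; an 83° counterclockwise sweep puts C at bearing 173°, so C = N + 10.4·(cos 173°, sin 173°) = (7.1775, -9.1326). So C.y = -9.1326.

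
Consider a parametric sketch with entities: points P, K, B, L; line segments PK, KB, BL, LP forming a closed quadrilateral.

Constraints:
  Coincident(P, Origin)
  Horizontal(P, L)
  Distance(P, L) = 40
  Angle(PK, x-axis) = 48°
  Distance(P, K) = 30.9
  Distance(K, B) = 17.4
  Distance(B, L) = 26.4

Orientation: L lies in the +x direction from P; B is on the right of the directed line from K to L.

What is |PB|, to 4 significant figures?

15.95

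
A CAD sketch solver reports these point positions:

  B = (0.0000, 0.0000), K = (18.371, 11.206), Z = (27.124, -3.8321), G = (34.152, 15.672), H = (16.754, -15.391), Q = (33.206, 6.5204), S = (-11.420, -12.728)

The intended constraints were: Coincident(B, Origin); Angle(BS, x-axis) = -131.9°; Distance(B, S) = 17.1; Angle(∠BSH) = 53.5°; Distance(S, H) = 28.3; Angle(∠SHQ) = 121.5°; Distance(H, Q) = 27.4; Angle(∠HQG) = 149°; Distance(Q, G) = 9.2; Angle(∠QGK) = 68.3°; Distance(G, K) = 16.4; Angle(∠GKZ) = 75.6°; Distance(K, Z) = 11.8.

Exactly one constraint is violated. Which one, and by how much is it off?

Distance(K, Z) = 11.8 — off by 5.60.

B = (0.00, 0.00) ✓; BS at -131.9° ✓; |BS| = 17.10 ✓; ∠BSH = 53.50° ✓; |SH| = 28.30 ✓; ∠SHQ = 121.5° ✓; |HQ| = 27.40 ✓; ∠HQG = 149.0° ✓; |QG| = 9.200 ✓; ∠QGK = 68.30° ✓; |GK| = 16.40 ✓; ∠GKZ = 75.60° ✓; |KZ| = 17.40 ✗.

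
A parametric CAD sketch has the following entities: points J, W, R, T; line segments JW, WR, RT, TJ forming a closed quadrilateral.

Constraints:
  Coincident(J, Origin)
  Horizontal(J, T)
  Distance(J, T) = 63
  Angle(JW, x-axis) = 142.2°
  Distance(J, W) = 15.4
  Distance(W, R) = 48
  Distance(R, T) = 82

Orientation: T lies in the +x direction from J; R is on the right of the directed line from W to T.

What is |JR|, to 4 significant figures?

39.62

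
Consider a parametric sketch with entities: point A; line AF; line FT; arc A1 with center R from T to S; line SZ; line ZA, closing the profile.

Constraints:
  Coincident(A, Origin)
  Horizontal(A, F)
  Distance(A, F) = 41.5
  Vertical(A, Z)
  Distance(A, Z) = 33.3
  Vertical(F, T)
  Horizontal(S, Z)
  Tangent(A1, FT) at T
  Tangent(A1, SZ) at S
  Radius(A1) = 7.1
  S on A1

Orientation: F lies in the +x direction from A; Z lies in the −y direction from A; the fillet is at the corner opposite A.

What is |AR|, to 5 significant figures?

43.241

A is at the origin; AF is horizontal with |AF| = 41.5 and F on the +x side, so F = (41.500, 0.0000). A and Z share the same x with |AZ| = 33.3 and Z on the −y side, so Z = (0.0000, -33.300). The virtual corner opposite A is at (41.500, -33.300). Tangency of A1 to FT means the radius RT is perpendicular to FT and tangency of A1 to SZ means the radius RS is perpendicular to SZ, with radius 7.1, so the center R sits 7.1 in from both sides at R = (34.400, -26.200). Then |AR| = |R − A| = 43.241.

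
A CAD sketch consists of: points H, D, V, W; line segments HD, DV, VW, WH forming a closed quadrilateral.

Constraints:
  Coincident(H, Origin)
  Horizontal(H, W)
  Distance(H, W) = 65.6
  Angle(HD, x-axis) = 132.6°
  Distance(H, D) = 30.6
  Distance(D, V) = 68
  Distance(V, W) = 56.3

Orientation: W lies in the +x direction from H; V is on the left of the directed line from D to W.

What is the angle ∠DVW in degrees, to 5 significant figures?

91.224°

Checks: |DV| = 68.00 ✓; |VW| = 56.30 ✓.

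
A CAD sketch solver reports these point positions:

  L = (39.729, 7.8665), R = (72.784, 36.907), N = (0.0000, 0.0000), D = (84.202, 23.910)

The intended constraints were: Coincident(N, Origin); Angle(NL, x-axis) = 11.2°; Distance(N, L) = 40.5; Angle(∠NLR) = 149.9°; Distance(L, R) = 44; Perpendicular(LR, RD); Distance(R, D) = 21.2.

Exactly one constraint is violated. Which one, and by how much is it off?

Distance(R, D) = 21.2 — off by 3.90.

N = (0.00, 0.00) ✓; NL at 11.20° ✓; |NL| = 40.50 ✓; ∠NLR = 149.9° ✓; |LR| = 44.00 ✓; ∠(LR, RD) = 90.00° ✓; |RD| = 17.30 ✗.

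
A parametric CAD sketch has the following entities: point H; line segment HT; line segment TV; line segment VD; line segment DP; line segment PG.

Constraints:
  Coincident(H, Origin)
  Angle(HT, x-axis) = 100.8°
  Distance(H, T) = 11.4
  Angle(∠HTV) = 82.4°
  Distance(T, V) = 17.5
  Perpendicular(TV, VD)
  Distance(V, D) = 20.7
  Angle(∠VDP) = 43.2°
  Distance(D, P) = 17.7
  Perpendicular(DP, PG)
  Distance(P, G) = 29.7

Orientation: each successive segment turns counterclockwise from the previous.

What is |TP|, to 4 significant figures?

9.475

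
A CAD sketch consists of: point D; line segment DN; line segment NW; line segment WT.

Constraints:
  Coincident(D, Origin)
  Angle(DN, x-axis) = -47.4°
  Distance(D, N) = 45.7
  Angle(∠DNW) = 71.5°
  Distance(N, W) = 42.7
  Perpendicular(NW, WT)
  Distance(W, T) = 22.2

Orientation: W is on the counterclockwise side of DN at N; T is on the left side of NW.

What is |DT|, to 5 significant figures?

35.242

D is at the origin; DN runs at -47.4° with length 45.7, so N = 45.7·(cos -47.4°, sin -47.4°) = (30.933, -33.640). ∠DNW = 71.5°, so NW runs at -47.4° + (180° − 71.5°) = 61.100° from the x-axis; with |NW| = 42.7, W = N + 42.7·(cos 61.100°, sin 61.100°) = (51.569, 3.7427). NW is perpendicular to WT; with |WT| = 22.2 on the left of NW, T = W + 22.2·(-0.87546, 0.48328) = (32.134, 14.472). Then |DT| = |T − D| = 35.242.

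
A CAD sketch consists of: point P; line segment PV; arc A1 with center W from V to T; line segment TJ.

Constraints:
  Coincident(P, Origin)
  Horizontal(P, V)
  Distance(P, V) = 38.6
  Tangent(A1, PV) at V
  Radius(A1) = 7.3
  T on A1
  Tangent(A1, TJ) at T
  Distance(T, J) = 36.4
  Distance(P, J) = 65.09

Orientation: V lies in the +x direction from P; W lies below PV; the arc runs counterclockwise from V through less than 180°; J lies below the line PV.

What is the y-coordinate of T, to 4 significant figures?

-10.66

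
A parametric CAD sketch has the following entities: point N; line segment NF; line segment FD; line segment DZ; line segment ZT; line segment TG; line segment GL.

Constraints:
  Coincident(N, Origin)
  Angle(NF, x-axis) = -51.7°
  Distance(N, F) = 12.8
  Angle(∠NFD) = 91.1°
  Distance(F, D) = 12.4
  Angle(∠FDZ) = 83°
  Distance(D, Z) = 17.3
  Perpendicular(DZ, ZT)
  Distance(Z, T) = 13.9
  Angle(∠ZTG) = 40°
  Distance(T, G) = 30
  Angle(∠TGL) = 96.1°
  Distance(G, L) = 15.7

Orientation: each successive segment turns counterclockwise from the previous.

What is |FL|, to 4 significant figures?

33.53

N is at the origin; NF runs at -51.7° with length 12.8, so F = (7.933, -10.05). ∠NFD = 91.1° gives FD at 37.20° from the x-axis; with |FD| = 12.4, D = (17.81, -2.548). ∠FDZ = 83.0° gives DZ at 134.2° from the x-axis; with |DZ| = 17.3, Z = (5.749, 9.854). DZ ⟂ ZT, so ZT runs at -135.8°; with |ZT| = 13.9, T = (-4.216, 0.1639). ∠ZTG = 40.0° gives TG at 4.200° from the x-axis; with |TG| = 30.0, G = (25.70, 2.361). ∠TGL = 96.1° gives GL at 88.10° from the x-axis; with |GL| = 15.7, L = (26.22, 18.05). Then |FL| = |L − F| = 33.53.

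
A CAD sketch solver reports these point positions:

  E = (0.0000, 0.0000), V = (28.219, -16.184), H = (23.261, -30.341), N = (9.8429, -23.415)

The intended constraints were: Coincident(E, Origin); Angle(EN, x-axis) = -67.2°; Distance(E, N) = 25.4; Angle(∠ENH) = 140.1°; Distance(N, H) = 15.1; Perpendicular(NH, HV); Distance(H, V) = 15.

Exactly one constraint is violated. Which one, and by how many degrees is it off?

Perpendicular(NH, HV) — off by 8.00°.

E = (0.00, 0.00) ✓; EN at -67.20° ✓; |EN| = 25.40 ✓; ∠ENH = 140.1° ✓; |NH| = 15.10 ✓; ∠(NH, HV) = 98.00° ✗; |HV| = 15.00 ✓.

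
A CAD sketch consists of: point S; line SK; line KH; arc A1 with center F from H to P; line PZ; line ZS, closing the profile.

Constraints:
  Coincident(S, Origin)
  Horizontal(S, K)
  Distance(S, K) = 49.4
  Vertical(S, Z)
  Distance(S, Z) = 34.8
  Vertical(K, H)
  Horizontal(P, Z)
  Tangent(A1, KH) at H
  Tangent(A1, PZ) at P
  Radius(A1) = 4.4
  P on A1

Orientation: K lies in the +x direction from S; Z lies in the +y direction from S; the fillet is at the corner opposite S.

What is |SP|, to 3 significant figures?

56.9

S is at the origin; S and K share the same y with |SK| = 49.4 and K on the +x side, so K = (49.4, 0.00). S and Z share the same x with |SZ| = 34.8 and Z on the +y side, so Z = (0.00, 34.8). The virtual corner opposite S is at (49.4, 34.8). The tangent condition forces FH to be normal to KH and the tangent condition forces FP to be normal to PZ, with radius 4.4, so the center F sits 4.4 in from both sides at F = (45.0, 30.4). That places the tangent points at H = (49.4, 30.4) on KH and P = (45.0, 34.8) on PZ. Then |SP| = |P − S| = 56.9.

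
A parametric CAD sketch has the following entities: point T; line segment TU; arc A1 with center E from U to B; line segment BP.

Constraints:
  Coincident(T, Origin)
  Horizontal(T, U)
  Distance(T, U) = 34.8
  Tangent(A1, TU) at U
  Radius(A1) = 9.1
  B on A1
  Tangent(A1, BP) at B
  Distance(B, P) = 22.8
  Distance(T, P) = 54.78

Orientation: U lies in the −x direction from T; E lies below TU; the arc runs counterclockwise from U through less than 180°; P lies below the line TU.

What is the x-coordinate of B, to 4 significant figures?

-43.89

Checks: |EB| = 9.100 ✓; ∠(EB, BP) = 90.00° ✓; |BP| = 22.80 ✓; |TP| = 54.78 ✓.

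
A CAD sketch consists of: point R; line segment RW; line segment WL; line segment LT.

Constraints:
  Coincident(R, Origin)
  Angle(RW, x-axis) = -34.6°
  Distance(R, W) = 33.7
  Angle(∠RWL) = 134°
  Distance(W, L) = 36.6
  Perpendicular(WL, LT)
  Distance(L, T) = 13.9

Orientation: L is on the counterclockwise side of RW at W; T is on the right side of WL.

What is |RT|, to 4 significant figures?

71.11

R is at the origin; RW runs at -34.6° with length 33.7, so W = 33.7·(cos -34.6°, sin -34.6°) = (27.74, -19.14). ∠RWL = 134.0°, so WL runs at -34.6° + (180° − 134.0°) = 11.40° from the x-axis; with |WL| = 36.6, L = W + 36.6·(cos 11.40°, sin 11.40°) = (63.62, -11.90). WL is perpendicular to LT; with |LT| = 13.9 on the right of WL, T = L + 13.9·(0.1977, -0.9803) = (66.37, -25.53). Then |RT| = |T − R| = 71.11.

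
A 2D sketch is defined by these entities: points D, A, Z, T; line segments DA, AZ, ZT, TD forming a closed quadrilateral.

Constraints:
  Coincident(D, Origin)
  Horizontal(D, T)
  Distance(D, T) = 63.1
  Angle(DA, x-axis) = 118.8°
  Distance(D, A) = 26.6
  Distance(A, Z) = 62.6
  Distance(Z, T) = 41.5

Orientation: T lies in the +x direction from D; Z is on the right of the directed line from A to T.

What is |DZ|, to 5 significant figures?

37.151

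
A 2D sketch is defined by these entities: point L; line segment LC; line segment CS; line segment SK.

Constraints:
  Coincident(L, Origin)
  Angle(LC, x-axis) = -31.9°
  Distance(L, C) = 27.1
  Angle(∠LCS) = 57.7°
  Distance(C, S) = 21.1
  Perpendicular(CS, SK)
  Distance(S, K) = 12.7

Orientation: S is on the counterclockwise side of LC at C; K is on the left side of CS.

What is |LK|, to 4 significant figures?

12.16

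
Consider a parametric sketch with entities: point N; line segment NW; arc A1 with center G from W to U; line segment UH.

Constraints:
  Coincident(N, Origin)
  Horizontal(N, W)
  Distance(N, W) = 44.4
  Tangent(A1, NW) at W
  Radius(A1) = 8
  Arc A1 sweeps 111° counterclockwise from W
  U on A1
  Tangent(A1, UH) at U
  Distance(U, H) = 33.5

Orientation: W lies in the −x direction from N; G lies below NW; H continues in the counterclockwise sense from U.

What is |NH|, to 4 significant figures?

58.01

On A1, W sits at bearing 90° from G; a 111° counterclockwise sweep puts U at bearing 201°, so U = G + 8.0·(cos 201°, sin 201°) = (-51.87, -10.87). The tangent condition forces GU to be normal to UH, so UH runs along (−sin 201°, cos 201°); with |UH| = 33.5, H = (-39.86, -42.14). Then |NH| = |H − N| = 58.01.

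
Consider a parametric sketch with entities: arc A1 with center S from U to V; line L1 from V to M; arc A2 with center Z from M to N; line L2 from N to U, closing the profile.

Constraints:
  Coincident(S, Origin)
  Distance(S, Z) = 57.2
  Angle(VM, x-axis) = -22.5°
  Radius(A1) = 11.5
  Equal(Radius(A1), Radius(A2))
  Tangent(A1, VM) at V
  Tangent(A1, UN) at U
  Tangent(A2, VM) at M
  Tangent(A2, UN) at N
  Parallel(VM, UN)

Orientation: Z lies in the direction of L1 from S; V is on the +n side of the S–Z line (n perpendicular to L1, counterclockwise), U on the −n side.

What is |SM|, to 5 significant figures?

58.345

The slot axis is L1's direction at -22.5°, so u = (cos -22.5°, sin -22.5°) = (0.92388, -0.38268) and n = (−sin -22.5°, cos -22.5°) = (0.38268, 0.92388). S is at the origin and Z lies 57.2 along u from S, so Z = 57.2·u = (52.846, -21.889). Tangency of A1 to both parallel lines with radius 11.5 puts V and U at S ± 11.5·n: V = (4.4009, 10.625), U = (-4.4009, -10.625). Equal radii place M and N the same way about Z: M = Z + 11.5·n = (57.247, -11.265), N = Z − 11.5·n = (48.445, -32.514). Then |SM| = |M − S| = 58.345.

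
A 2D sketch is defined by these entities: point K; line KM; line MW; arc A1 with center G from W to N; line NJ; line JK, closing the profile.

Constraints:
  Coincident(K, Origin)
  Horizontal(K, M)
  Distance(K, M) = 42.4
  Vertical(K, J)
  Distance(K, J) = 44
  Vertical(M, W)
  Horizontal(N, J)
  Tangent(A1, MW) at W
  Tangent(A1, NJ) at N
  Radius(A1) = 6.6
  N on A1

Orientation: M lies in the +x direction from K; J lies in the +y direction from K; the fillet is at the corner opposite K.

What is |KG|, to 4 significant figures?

51.77

K is at the origin; K and M share the same y with |KM| = 42.4 and M on the +x side, so M = (42.40, 0.000). K and J share the same x with |KJ| = 44.0 and J on the +y side, so J = (0.000, 44.00). The virtual corner opposite K is at (42.40, 44.00). A1 meets MW tangentially, so GW is at right angles to MW and the tangent condition forces GN to be normal to NJ, with radius 6.6, so the center G sits 6.6 in from both sides at G = (35.80, 37.40). Then |KG| = |G − K| = 51.77.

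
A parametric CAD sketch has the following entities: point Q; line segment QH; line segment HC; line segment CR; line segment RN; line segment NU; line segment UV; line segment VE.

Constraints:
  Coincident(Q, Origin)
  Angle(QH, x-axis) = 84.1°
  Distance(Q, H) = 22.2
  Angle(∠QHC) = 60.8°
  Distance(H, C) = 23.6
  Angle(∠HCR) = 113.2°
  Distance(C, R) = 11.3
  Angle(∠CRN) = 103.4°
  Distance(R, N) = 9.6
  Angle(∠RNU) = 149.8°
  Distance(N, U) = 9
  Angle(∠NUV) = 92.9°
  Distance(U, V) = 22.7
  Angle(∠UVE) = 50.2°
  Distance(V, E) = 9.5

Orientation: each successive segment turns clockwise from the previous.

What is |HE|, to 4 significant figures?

15.92

Q is at the origin; QH runs at 84.1° with length 22.2, so H = (2.282, 22.08). ∠QHC = 60.8° gives HC at -35.10° from the x-axis; with |HC| = 23.6, C = (21.59, 8.512). ∠HCR = 113.2° gives CR at -101.9° from the x-axis; with |CR| = 11.3, R = (19.26, -2.545). ∠CRN = 103.4° gives RN at -178.5° from the x-axis; with |RN| = 9.6, N = (9.664, -2.796). ∠RNU = 149.8° gives NU at 151.3° from the x-axis; with |NU| = 9.0, U = (1.769, 1.526). ∠NUV = 92.9° gives UV at 64.20° from the x-axis; with |UV| = 22.7, V = (11.65, 21.96). ∠UVE = 50.2° gives VE at -65.60° from the x-axis; with |VE| = 9.5, E = (15.57, 13.31). Then |HE| = |E − H| = 15.92.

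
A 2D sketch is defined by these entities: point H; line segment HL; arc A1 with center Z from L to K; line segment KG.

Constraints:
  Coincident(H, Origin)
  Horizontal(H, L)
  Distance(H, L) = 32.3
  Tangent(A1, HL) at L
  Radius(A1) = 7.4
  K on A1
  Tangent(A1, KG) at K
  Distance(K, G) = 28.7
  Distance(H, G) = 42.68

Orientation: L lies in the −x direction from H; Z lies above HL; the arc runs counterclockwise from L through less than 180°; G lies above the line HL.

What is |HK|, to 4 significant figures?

25.88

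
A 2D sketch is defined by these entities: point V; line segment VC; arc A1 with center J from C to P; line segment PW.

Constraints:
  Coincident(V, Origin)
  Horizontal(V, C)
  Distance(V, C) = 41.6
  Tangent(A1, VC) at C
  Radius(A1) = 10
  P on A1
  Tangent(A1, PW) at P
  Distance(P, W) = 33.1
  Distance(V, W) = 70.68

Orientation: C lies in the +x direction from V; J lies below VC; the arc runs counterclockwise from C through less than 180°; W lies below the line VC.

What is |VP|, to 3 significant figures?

38.5

V is at the origin; VC is horizontal with |VC| = 41.6 and C on the +x side, so C = (41.6, 0.00). A1 meets VC tangentially, so JC is at right angles to VC, so J = C + (0, -10) = (41.6, -10.0). Since JP ⟂ PW (tangency), |JW| = √(10.0² + 33.1²) = 34.6 regardless of where P sits on A1. So W lies on both circle(V, 70.68) and circle(J, 34.6); the below-VC intersection is W = (57.9, -40.5). P is the foot of the tangent from W: P = (34.5, -17.1).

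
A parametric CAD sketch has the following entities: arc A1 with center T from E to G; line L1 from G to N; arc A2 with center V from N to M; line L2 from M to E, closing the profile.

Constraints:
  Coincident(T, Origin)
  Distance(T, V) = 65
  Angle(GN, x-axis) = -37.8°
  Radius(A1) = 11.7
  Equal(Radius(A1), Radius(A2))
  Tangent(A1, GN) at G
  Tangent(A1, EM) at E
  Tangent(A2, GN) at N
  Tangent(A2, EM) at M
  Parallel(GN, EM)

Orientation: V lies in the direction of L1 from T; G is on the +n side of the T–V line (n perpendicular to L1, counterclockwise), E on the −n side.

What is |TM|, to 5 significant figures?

66.045

The slot axis is L1's direction at -37.8°, so u = (cos -37.8°, sin -37.8°) = (0.79016, -0.61291) and n = (−sin -37.8°, cos -37.8°) = (0.61291, 0.79016). T is at the origin and V lies 65.0 along u from T, so V = 65.0·u = (51.360, -39.839). Tangency of A1 to both parallel lines with radius 11.7 puts G and E at T ± 11.7·n: G = (7.1710, 9.2448), E = (-7.1710, -9.2448). Equal radii place N and M the same way about V: N = V + 11.7·n = (58.531, -30.594), M = V − 11.7·n = (44.189, -49.084). Then |TM| = |M − T| = 66.045.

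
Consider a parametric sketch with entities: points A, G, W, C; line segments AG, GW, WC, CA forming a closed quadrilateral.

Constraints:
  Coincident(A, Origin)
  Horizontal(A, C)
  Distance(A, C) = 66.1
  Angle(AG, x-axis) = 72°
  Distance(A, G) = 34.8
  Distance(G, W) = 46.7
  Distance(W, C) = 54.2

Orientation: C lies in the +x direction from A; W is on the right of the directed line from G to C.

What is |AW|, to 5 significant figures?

19.182

A is at the origin; A and C share the same y with |AC| = 66.1 and C in +x, so C = (66.1, 0). AG runs at 72.0° with |AG| = 34.8, so G = (10.754, 33.097). W is determined by |GW| = 46.7 and |WC| = 54.2 together: it lies at the intersection of circle(G, 46.7) and circle(C, 54.2). With |GC| = 64.487, the foot of the radical line on GC is 26.376 from G and the perpendicular offset is √(46.7² − 26.376²) = 38.538. Taking the right-of-GC solution: W = (13.612, -13.516).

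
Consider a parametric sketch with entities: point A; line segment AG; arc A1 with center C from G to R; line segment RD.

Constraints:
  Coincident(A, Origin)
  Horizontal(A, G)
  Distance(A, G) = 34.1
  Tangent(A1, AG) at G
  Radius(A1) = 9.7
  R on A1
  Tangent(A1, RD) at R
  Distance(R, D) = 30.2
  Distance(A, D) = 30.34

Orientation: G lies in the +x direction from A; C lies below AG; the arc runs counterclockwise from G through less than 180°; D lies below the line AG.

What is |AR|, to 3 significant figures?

26.5

A is at the origin; A and G share the same y with |AG| = 34.1 and G on the +x side, so G = (34.1, 0.00). The tangent condition forces CG to be normal to AG, so C = G + (0, -9.7) = (34.1, -9.70). Since CR ⟂ RD (tangency), |CD| = √(9.7² + 30.2²) = 31.7 regardless of where R sits on A1. So D lies on both circle(A, 30.34) and circle(C, 31.7); the below-AG intersection is D = (8.93, -29.0). R is the foot of the tangent from D: R = (26.1, -4.18).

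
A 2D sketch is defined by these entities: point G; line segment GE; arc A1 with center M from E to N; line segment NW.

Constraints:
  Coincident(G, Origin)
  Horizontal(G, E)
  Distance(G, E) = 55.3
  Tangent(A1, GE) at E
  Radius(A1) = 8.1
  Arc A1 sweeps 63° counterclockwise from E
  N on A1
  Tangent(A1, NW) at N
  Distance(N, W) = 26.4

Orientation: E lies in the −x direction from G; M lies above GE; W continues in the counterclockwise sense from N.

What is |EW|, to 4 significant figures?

33.91

On A1, E sits at bearing -90° from M; a 63° counterclockwise sweep puts N at bearing -27°, so N = M + 8.1·(cos -27°, sin -27°) = (-48.08, 4.423). The tangent condition forces MN to be normal to NW, so NW runs along (−sin -27°, cos -27°); with |NW| = 26.4, W = (-36.10, 27.95). Then |EW| = |W − E| = 33.91.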